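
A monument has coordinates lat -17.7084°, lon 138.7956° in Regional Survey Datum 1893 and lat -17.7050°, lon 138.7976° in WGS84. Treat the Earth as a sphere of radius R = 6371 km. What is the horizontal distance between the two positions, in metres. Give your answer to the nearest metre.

433 m

Δφ = -17.7050° − -17.7084° = +0.0034°; Δλ = 138.7976° − 138.7956° = +0.0020°.
1° along a meridian = πR/180 = 111195 m.
ΔN = Δφ × 111195 = 378.1 m; ΔE = Δλ × 111195 × cos(-17.7084°) = +0.0020 × 111195 × 0.952617 = 211.9 m.
Distance = √(ΔE² + ΔN²) = √(211.9² + 378.1²) = 433.4 m.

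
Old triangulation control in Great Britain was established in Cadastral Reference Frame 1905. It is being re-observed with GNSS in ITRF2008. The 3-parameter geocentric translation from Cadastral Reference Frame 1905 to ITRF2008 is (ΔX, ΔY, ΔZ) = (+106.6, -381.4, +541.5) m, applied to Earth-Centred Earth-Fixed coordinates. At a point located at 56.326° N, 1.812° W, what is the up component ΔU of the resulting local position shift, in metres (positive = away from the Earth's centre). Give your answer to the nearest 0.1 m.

ΔU = 516.4 m

The local up (radial) axis is (cos φ cos λ, cos φ sin λ, sin φ), giving ΔU = 59.077 + 6.687 + 450.639 = 516.40 m.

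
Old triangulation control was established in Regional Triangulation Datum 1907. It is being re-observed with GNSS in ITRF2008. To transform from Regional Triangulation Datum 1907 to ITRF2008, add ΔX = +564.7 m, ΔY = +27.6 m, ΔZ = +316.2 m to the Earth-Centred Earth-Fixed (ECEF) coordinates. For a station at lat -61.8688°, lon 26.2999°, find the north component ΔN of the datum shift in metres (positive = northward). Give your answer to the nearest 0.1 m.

The local north axis is (−sin φ cos λ, −sin φ sin λ, cos φ), giving ΔN = 446.444 + 10.784 + 149.086 = 606.31 m.

ΔN = 606.3 m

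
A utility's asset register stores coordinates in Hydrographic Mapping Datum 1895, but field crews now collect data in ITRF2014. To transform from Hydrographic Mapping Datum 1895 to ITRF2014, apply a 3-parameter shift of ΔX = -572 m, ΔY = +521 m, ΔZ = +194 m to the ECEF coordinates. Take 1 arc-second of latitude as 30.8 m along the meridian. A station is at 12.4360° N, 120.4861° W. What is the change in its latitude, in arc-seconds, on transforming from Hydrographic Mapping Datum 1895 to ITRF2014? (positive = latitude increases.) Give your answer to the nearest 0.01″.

Δφ = 7.26″

sin φ = 0.215349, cos φ = 0.976537, sin λ = -0.861752, cos λ = -0.507329.
North component: ΔN = −sin φ cos λ·ΔX − sin φ sin λ·ΔY + cos φ·ΔZ = −(0.215349)(-0.507329)(-572) − (0.215349)(-0.861752)(521) + (0.976537)(194) = 223.64 m.
1° of latitude spans 3600 × 30.80 = 110880 m, so Δφ = 223.64 / 110880 × 3600 = 7.261″.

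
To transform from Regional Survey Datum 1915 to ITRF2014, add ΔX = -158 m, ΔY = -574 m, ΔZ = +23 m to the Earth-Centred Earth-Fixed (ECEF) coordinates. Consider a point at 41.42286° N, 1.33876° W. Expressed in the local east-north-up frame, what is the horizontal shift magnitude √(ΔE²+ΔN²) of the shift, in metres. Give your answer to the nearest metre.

At φ = 41.42286°, λ = -1.33876°: sin φ = 0.661611, cos φ = 0.749847, sin λ = -0.023364, cos λ = 0.999727.
ΔE = −sin λ·ΔX + cos λ·ΔY = −(-0.023364)·(-158) + (0.999727)·(-574) = -577.53 m.
ΔN = −sin φ cos λ·ΔX − sin φ sin λ·ΔY + cos φ·ΔZ = −(0.661611)(0.999727)(-158) − (0.661611)(-0.023364)(-574) + (0.749847)(23) = 112.88 m.
Horizontal magnitude = √(ΔE² + ΔN²) = √((-577.53)² + 112.88²) = 588.46 m.

588 m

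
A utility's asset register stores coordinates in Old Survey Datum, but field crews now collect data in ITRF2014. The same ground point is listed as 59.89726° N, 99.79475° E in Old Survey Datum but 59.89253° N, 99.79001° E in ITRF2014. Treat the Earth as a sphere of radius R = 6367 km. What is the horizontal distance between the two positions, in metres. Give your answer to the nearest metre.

588 m

Δφ = 59.89253° − 59.89726° = -0.00473°; Δλ = 99.79001° − 99.79475° = -0.00474°.
1° along a meridian = πR/180 = 111125 m.
ΔN = Δφ × 111125 = -525.6 m; ΔE = Δλ × 111125 × cos(59.89726°) = -0.00474 × 111125 × 0.501552 = -264.2 m.
Distance = √(ΔE² + ΔN²) = √((-264.2)² + (-525.6)²) = 588.3 m.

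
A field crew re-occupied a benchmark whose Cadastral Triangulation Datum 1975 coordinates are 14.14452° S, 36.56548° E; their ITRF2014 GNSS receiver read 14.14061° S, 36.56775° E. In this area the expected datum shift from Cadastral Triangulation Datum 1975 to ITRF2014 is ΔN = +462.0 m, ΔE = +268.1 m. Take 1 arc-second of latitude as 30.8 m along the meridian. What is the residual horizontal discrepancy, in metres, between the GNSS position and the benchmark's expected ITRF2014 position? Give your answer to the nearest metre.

37 m

Observed coordinate differences: Δφ = +0.00391°, Δλ = +0.00227°.
Converting to metres (1° lat = 110880 m, cos φ = 0.969682): observed ΔN = 433.5 m, observed ΔE = 244.1 m.
Subtracting the expected shift leaves a residual of 433.5 − (462.0) = -28.5 m north and 244.1 − (268.1) = -24.0 m east.
Residual distance = √((-28.5)² + (-24.0)²) = 37.2 m.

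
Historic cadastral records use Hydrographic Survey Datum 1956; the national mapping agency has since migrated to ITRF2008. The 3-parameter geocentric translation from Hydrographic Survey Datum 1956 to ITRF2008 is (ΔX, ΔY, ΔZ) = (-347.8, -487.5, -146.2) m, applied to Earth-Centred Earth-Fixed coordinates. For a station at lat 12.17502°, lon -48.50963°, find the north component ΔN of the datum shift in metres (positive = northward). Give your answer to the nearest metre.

At φ = 12.17502°, λ = -48.50963°: sin φ = 0.210899, cos φ = 0.977508, sin λ = -0.749067, cos λ = 0.662494.
ΔN = −sin φ cos λ·ΔX − sin φ sin λ·ΔY + cos φ·ΔZ = −(0.210899)(0.662494)(-347.8) − (0.210899)(-0.749067)(-487.5) + (0.977508)(-146.2) = -171.33 m.

ΔN = -171 m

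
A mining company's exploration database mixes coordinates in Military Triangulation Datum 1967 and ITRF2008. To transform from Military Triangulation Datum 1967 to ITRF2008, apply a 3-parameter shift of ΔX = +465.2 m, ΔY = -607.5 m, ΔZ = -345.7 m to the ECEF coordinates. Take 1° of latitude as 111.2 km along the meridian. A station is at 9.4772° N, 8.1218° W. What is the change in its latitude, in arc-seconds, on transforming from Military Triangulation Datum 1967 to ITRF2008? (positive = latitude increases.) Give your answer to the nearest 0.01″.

Δφ = -13.95″

sin φ = 0.164655, cos φ = 0.986351, sin λ = -0.141278, cos λ = 0.989970.
North component: ΔN = −sin φ cos λ·ΔX − sin φ sin λ·ΔY + cos φ·ΔZ = −(0.164655)(0.989970)(465.2) − (0.164655)(-0.141278)(-607.5) + (0.986351)(-345.7) = -430.94 m.
1° of latitude spans 111200 m, so Δφ = -430.94 / 111200 × 3600 = -13.951″.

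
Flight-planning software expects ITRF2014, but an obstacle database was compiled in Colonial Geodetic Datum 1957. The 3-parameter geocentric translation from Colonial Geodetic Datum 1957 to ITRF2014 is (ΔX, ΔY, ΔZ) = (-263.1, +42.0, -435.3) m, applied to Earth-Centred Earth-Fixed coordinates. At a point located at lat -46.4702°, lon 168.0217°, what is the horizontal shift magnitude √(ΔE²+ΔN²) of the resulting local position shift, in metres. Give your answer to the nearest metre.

The local east axis at (φ, λ) is (−sin λ, cos λ, 0), so ΔE = −sin(168.0217°)·(-263.1) + cos(168.0217°)·42.0 = 13.52 m.
The local north axis is (−sin φ cos λ, −sin φ sin λ, cos φ), giving ΔN = 186.598 + 6.320 − 299.805 = -106.89 m.
Horizontal magnitude = √(ΔE² + ΔN²) = √(13.52² + (-106.89)²) = 107.74 m.

108 m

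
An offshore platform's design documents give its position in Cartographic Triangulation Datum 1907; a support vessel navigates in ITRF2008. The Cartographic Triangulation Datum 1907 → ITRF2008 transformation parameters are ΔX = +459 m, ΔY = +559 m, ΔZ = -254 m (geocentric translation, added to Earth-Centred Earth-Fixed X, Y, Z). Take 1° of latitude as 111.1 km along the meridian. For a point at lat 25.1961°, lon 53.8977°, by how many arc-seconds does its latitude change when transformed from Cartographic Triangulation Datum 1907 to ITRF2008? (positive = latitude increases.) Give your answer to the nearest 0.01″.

sin φ = 0.425718, cos φ = 0.904856, sin λ = 0.807966, cos λ = 0.589229.
North component: ΔN = −sin φ cos λ·ΔX − sin φ sin λ·ΔY + cos φ·ΔZ = −(0.425718)(0.589229)(459) − (0.425718)(0.807966)(559) + (0.904856)(-254) = -537.25 m.
1° of latitude spans 111100 m, so Δφ = -537.25 / 111100 × 3600 = -17.409″.

Δφ = -17.41″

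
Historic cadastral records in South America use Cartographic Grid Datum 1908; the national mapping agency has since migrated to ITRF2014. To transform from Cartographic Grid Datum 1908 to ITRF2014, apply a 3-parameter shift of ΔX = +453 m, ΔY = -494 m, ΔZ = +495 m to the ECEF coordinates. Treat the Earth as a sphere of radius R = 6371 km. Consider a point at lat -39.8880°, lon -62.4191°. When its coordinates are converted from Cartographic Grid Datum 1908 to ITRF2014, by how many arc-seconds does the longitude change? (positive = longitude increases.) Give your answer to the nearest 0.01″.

Δλ = 7.29″

sin φ = -0.641289, cos φ = 0.767299, sin λ = -0.886358, cos λ = 0.463001.
East component: ΔE = −sin λ·ΔX + cos λ·ΔY = −(-0.886358)(453) + (0.463001)(-494) = 172.80 m.
1° of latitude spans πR/180 = 111195 m; at latitude φ, 1° of longitude spans that × cos φ = 85319.8 m, so Δλ = 172.80 / 85319.8 × 3600 = 7.291″.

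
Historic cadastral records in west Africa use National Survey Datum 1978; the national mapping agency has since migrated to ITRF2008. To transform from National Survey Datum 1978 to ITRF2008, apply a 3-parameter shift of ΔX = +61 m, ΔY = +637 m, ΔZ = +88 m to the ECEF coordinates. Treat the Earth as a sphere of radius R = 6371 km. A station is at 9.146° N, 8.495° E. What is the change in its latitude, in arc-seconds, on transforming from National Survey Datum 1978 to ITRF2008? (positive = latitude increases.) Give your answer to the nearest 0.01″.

sin φ = 0.158951, cos φ = 0.987287, sin λ = 0.147723, cos λ = 0.989029.
North component: ΔN = −sin φ cos λ·ΔX − sin φ sin λ·ΔY + cos φ·ΔZ = −(0.158951)(0.989029)(61) − (0.158951)(0.147723)(637) + (0.987287)(88) = 62.33 m.
1° of latitude spans πR/180 = 111195 m, so Δφ = 62.33 / 111195 × 3600 = 2.018″.

Δφ = 2.02″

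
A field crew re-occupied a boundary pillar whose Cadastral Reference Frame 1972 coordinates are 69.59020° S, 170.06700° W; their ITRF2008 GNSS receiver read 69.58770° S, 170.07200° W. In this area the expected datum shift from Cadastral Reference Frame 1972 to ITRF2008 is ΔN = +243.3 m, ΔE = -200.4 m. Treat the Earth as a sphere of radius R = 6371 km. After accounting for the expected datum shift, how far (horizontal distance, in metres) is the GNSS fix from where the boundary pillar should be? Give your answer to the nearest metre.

35 m

Observed coordinate differences: Δφ = +0.00250°, Δλ = -0.00500°.
Converting to metres (1° lat = 111195 m, cos φ = 0.348732): observed ΔN = 278.0 m, observed ΔE = -193.9 m.
Subtracting the expected shift leaves a residual of 278.0 − (243.3) = 34.7 m north and -193.9 − (-200.4) = 6.5 m east.
Residual distance = √(34.7² + 6.5²) = 35.3 m.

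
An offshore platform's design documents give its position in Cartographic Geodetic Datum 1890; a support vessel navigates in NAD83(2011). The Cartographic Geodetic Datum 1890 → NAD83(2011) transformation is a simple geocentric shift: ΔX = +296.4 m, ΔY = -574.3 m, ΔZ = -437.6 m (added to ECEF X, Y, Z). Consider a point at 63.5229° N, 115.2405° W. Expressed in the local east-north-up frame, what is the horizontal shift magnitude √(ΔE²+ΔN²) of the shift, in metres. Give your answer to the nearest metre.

The local east axis at (φ, λ) is (−sin λ, cos λ, 0), so ΔE = −sin(-115.2405°)·296.4 + cos(-115.2405°)·(-574.3) = 512.99 m.
The local north axis is (−sin φ cos λ, −sin φ sin λ, cos φ), giving ΔN = 113.134 − 464.983 − 195.100 = -546.95 m.
Horizontal magnitude = √(ΔE² + ΔN²) = √(512.99² + (-546.95)²) = 749.88 m.

750 m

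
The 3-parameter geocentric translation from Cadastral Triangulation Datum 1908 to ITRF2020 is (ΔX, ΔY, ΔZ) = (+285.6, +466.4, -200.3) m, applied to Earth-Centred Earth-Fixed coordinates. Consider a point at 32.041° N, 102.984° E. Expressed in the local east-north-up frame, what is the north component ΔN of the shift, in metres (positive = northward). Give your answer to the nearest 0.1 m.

The local north axis is (−sin φ cos λ, −sin φ sin λ, cos φ), giving ΔN = 34.043 − 241.111 − 169.788 = -376.86 m.

ΔN = -376.9 m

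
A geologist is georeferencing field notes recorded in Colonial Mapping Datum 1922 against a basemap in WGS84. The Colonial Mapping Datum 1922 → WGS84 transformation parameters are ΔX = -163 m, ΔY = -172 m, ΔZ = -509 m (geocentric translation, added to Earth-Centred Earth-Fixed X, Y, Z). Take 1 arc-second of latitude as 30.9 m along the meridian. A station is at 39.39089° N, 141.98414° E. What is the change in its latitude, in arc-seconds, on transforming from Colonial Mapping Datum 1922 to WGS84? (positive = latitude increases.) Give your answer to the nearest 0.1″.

Δφ = -13.2″

sin φ = 0.634608, cos φ = 0.772834, sin λ = 0.615880, cos λ = -0.787840.
North component: ΔN = −sin φ cos λ·ΔX − sin φ sin λ·ΔY + cos φ·ΔZ = −(0.634608)(-0.787840)(-163) − (0.634608)(0.615880)(-172) + (0.772834)(-509) = -407.64 m.
1° of latitude spans 3600 × 30.90 = 111240 m, so Δφ = -407.64 / 111240 × 3600 = -13.192″.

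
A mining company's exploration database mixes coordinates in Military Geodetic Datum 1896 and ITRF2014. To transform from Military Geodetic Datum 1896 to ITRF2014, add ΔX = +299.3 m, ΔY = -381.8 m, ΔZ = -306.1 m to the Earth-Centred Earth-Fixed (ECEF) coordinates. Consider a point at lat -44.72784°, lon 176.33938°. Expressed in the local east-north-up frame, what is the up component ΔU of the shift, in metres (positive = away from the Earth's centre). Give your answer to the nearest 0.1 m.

ΔU = -14.1 m

At φ = -44.72784°, λ = 176.33938°: sin φ = -0.703740, cos φ = 0.710458, sin λ = 0.063846, cos λ = -0.997960.
ΔU = cos φ cos λ·ΔX + cos φ sin λ·ΔY + sin φ·ΔZ = (0.710458)(-0.997960)(299.3) + (0.710458)(0.063846)(-381.8) + (-0.703740)(-306.1) = -14.11 m.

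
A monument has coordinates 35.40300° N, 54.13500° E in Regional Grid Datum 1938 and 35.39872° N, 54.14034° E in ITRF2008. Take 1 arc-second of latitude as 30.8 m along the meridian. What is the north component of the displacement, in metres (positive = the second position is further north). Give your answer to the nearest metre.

ΔN = -475 m

Δφ = 35.39872° − 35.40300° = -0.00428°; Δλ = 54.14034° − 54.13500° = +0.00534°.
1° of latitude = 3600 × 30.80 = 110880 m.
ΔN = Δφ × 110880 = -474.6 m; ΔE = Δλ × 110880 × cos(35.40300°) = +0.00534 × 110880 × 0.815097 = 482.6 m.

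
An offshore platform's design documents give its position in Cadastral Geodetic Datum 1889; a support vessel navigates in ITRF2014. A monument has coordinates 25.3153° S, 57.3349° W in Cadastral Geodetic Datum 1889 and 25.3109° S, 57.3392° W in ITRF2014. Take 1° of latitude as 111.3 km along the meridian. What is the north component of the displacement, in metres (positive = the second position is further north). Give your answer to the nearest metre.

Δφ = -25.3109° − -25.3153° = +0.0044°; Δλ = -57.3392° − -57.3349° = -0.0043°.
ΔN = Δφ × 111300 = 489.7 m; ΔE = Δλ × 111300 × cos(-25.3153°) = -0.0043 × 111300 × 0.903968 = -432.6 m.

ΔN = 490 m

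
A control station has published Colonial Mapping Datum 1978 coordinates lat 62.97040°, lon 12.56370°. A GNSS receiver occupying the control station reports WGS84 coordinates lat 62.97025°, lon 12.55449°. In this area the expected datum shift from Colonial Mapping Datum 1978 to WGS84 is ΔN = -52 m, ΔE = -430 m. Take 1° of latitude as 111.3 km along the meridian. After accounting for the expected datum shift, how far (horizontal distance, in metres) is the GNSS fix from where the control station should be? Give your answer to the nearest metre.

Observed coordinate differences: Δφ = -0.00015°, Δλ = -0.00921°.
Converting to metres (1° lat = 111300 m, cos φ = 0.454451): observed ΔN = -16.7 m, observed ΔE = -465.8 m.
Subtracting the expected shift leaves a residual of -16.7 − (-52) = 35.3 m north and -465.8 − (-430) = -35.8 m east.
Residual distance = √(35.3² + (-35.8)²) = 50.3 m.

50 m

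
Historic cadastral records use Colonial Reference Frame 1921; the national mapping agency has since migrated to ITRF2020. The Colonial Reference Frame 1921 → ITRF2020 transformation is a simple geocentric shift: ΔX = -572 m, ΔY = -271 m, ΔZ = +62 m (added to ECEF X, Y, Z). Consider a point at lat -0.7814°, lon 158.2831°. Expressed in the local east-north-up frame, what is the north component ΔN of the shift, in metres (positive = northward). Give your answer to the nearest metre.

The local north axis is (−sin φ cos λ, −sin φ sin λ, cos φ), giving ΔN = 7.247 − 1.368 + 61.994 = 67.87 m.

ΔN = 68 m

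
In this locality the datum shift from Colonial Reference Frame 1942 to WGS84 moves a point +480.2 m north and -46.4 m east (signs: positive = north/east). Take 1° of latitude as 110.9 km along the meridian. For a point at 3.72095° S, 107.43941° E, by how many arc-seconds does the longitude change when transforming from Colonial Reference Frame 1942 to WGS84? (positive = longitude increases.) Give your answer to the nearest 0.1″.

Δλ = -1.5″

At latitude -3.72095°, cos φ = 0.997892.
1° of longitude at this latitude = 110.9 × cos φ = 110.67 km, so Δλ = -46.4 / 110666.2 = -0.0004193° = -1.509″.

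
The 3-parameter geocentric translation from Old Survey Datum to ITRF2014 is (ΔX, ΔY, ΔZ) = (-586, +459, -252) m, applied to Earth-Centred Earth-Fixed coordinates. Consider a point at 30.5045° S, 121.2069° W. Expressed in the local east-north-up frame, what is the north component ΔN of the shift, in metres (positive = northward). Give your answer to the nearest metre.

ΔN = -262 m

At φ = -30.5045°, λ = -121.2069°: sin φ = -0.507606, cos φ = 0.861589, sin λ = -0.855302, cos λ = -0.518130.
ΔN = −sin φ cos λ·ΔX − sin φ sin λ·ΔY + cos φ·ΔZ = −(-0.507606)(-0.518130)(-586) − (-0.507606)(-0.855302)(459) + (0.861589)(-252) = -262.28 m.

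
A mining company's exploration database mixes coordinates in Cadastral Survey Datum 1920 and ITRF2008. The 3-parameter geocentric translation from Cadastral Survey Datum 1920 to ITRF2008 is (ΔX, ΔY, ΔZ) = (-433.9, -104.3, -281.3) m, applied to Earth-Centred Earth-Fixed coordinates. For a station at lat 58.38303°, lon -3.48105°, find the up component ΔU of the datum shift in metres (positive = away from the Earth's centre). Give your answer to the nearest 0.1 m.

The local up (radial) axis is (cos φ cos λ, cos φ sin λ, sin φ), giving ΔU = -227.047 + 3.320 − 239.547 = -463.27 m.

ΔU = -463.3 m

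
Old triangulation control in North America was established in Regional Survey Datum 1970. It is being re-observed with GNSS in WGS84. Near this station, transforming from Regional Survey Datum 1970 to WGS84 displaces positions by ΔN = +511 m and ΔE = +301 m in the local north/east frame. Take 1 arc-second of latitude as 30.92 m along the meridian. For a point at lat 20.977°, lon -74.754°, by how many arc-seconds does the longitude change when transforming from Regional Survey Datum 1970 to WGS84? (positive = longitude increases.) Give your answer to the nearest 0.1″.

Δλ = 10.4″

At latitude 20.977°, cos φ = 0.933724.
1″ of longitude at this latitude = 30.92 × cos φ = 28.8708 m, so Δλ = 301.0 / 28.8708 = 10.426″.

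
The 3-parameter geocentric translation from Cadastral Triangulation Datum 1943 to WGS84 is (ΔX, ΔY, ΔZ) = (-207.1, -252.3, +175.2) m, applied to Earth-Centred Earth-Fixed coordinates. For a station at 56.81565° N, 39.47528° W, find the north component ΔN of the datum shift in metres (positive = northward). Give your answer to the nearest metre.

At φ = 56.81565°, λ = -39.47528°: sin φ = 0.836914, cos φ = 0.547335, sin λ = -0.635745, cos λ = 0.771899.
ΔN = −sin φ cos λ·ΔX − sin φ sin λ·ΔY + cos φ·ΔZ = −(0.836914)(0.771899)(-207.1) − (0.836914)(-0.635745)(-252.3) + (0.547335)(175.2) = 95.44 m.

ΔN = 95 m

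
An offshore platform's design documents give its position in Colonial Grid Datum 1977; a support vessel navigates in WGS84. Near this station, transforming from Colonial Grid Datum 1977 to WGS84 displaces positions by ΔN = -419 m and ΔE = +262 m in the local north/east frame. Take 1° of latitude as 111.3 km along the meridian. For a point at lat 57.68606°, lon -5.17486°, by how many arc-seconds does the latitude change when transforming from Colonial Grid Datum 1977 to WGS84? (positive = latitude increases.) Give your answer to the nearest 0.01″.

Δφ = -13.55″

1° of latitude = 111.3 km, so Δφ = -419.0 / 111300 = -0.0037646° = -13.553″.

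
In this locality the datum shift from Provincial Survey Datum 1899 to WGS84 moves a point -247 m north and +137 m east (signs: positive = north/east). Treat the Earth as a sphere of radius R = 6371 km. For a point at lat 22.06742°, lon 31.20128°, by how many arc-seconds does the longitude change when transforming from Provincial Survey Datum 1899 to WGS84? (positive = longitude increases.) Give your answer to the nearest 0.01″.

Δλ = 4.79″

At latitude 22.06742°, cos φ = 0.926742.
One radian of longitude at latitude φ spans R cos φ, so Δλ = ΔE / (R cos φ) = 137.0 / (6371000 × 0.926742) = 2.3204e-05 rad = 4.786″.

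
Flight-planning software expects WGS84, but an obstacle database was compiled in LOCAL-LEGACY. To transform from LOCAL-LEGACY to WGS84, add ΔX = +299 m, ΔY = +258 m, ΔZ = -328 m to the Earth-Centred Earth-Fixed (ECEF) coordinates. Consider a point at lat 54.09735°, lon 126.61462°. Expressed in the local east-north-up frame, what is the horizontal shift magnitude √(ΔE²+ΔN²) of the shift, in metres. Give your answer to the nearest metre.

449 m

At φ = 54.09735°, λ = 126.61462°: sin φ = 0.810015, cos φ = 0.586410, sin λ = 0.802665, cos λ = -0.596430.
ΔE = −sin λ·ΔX + cos λ·ΔY = −(0.802665)·(299) + (-0.596430)·(258) = -393.88 m.
ΔN = −sin φ cos λ·ΔX − sin φ sin λ·ΔY + cos φ·ΔZ = −(0.810015)(-0.596430)(299) − (0.810015)(0.802665)(258) + (0.586410)(-328) = -215.63 m.
Horizontal magnitude = √(ΔE² + ΔN²) = √((-393.88)² + (-215.63)²) = 449.04 m.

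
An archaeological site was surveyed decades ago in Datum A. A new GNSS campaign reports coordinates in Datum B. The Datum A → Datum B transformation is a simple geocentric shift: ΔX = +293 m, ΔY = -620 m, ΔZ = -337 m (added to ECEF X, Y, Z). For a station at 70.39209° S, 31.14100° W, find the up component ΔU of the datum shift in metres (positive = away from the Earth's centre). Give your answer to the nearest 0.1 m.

ΔU = 509.2 m

At φ = -70.39209°, λ = -31.14100°: sin φ = -0.942011, cos φ = 0.335582, sin λ = -0.517146, cos λ = 0.855897.
ΔU = cos φ cos λ·ΔX + cos φ sin λ·ΔY + sin φ·ΔZ = (0.335582)(0.855897)(293) + (0.335582)(-0.517146)(-620) + (-0.942011)(-337) = 509.21 m.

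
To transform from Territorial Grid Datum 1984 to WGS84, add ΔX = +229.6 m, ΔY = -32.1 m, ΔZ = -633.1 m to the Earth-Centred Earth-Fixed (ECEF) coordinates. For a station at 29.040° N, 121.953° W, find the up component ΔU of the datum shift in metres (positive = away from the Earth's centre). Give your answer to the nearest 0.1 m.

ΔU = -389.7 m

At φ = 29.040°, λ = -121.953°: sin φ = 0.485420, cos φ = 0.874281, sin λ = -0.848483, cos λ = -0.529223.
ΔU = cos φ cos λ·ΔX + cos φ sin λ·ΔY + sin φ·ΔZ = (0.874281)(-0.529223)(229.6) + (0.874281)(-0.848483)(-32.1) + (0.485420)(-633.1) = -389.74 m.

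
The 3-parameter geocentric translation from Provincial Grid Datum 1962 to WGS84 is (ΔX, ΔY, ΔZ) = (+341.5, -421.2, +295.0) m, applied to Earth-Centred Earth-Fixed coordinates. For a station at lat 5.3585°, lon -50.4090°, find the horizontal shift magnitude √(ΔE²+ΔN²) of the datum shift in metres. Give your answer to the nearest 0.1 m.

243.1 m

The local east axis at (φ, λ) is (−sin λ, cos λ, 0), so ΔE = −sin(-50.4090°)·341.5 + cos(-50.4090°)·(-421.2) = -5.27 m.
The local north axis is (−sin φ cos λ, −sin φ sin λ, cos φ), giving ΔN = -20.325 − 30.312 + 293.711 = 243.07 m.
Horizontal magnitude = √(ΔE² + ΔN²) = √((-5.27)² + 243.07²) = 243.13 m.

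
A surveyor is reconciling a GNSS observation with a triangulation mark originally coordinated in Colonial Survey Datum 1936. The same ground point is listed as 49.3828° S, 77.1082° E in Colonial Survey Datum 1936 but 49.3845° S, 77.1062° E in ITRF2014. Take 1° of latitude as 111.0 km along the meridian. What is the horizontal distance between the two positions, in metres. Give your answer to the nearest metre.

Δφ = -49.3845° − -49.3828° = -0.0017°; Δλ = 77.1062° − 77.1082° = -0.0020°.
ΔN = Δφ × 111000 = -188.7 m; ΔE = Δλ × 111000 × cos(-49.3828°) = -0.0020 × 111000 × 0.651002 = -144.5 m.
Distance = √(ΔE² + ΔN²) = √((-144.5)² + (-188.7)²) = 237.7 m.

238 m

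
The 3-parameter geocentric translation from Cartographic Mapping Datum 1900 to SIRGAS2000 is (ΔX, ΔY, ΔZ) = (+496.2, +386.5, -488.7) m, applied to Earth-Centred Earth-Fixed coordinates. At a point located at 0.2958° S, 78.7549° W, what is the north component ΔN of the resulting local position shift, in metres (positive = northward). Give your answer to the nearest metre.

At φ = -0.2958°, λ = -78.7549°: sin φ = -0.005163, cos φ = 0.999987, sin λ = -0.980802, cos λ = 0.195006.
ΔN = −sin φ cos λ·ΔX − sin φ sin λ·ΔY + cos φ·ΔZ = −(-0.005163)(0.195006)(496.2) − (-0.005163)(-0.980802)(386.5) + (0.999987)(-488.7) = -490.15 m.

ΔN = -490 m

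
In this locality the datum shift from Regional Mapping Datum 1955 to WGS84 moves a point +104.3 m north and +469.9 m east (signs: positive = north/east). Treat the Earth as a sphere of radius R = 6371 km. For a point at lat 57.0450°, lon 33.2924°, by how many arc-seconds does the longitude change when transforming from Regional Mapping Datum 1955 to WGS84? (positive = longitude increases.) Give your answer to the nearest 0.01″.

At latitude 57.0450°, cos φ = 0.543980.
One radian of longitude at latitude φ spans R cos φ, so Δλ = ΔE / (R cos φ) = 469.9 / (6371000 × 0.543980) = 1.3559e-04 rad = 27.967″.

Δλ = 27.97″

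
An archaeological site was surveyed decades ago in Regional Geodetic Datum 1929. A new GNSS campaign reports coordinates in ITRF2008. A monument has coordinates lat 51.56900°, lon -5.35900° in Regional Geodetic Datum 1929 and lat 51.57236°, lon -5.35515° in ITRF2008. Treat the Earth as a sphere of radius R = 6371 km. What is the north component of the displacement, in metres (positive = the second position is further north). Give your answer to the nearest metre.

Δφ = 51.57236° − 51.56900° = +0.00336°; Δλ = -5.35515° − -5.35900° = +0.00385°.
1° along a meridian = πR/180 = 111195 m.
ΔN = Δφ × 111195 = 373.6 m; ΔE = Δλ × 111195 × cos(51.56900°) = +0.00385 × 111195 × 0.621572 = 266.1 m.

ΔN = 374 m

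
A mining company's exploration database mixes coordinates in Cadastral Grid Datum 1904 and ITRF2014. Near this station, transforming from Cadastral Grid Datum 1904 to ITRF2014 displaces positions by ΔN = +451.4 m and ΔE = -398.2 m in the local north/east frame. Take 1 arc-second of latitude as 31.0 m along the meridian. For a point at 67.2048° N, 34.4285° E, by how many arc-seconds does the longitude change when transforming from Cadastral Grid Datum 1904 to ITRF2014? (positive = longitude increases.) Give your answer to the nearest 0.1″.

At latitude 67.2048°, cos φ = 0.387438.
1″ of longitude at this latitude = 31.00 × cos φ = 12.0106 m, so Δλ = -398.2 / 12.0106 = -33.154″.

Δλ = -33.2″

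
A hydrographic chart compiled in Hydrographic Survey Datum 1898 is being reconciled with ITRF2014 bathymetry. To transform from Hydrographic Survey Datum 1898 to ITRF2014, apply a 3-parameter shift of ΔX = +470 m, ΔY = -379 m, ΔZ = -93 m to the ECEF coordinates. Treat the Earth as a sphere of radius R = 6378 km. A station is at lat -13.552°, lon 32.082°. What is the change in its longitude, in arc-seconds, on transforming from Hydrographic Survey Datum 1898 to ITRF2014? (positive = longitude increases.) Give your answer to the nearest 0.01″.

sin φ = -0.234328, cos φ = 0.972158, sin λ = 0.531132, cos λ = 0.847289.
East component: ΔE = −sin λ·ΔX + cos λ·ΔY = −(0.531132)(470) + (0.847289)(-379) = -570.75 m.
1° of latitude spans πR/180 = 111317 m; at latitude φ, 1° of longitude spans that × cos φ = 108217.8 m, so Δλ = -570.75 / 108217.8 × 3600 = -18.987″.

Δλ = -18.99″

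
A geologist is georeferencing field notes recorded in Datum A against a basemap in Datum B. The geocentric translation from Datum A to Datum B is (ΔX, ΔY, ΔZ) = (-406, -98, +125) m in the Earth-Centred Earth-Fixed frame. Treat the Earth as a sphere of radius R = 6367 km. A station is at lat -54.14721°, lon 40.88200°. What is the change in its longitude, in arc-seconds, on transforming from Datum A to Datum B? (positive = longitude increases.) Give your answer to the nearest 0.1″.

sin φ = -0.810525, cos φ = 0.585705, sin λ = 0.654503, cos λ = 0.756059.
East component: ΔE = −sin λ·ΔX + cos λ·ΔY = −(0.654503)(-406) + (0.756059)(-98) = 191.63 m.
1° of latitude spans πR/180 = 111125 m; at latitude φ, 1° of longitude spans that × cos φ = 65086.5 m, so Δλ = 191.63 / 65086.5 × 3600 = 10.600″.

Δλ = 10.6″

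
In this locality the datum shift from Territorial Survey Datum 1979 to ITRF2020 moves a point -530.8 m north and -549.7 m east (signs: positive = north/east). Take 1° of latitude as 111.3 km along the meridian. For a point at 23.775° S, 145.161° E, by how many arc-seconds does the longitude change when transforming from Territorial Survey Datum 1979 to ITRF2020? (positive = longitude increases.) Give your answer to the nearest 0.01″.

At latitude -23.775°, cos φ = 0.915136.
1° of longitude at this latitude = 111.3 × cos φ = 101.85 km, so Δλ = -549.7 / 101854.6 = -0.0053969° = -19.429″.

Δλ = -19.43″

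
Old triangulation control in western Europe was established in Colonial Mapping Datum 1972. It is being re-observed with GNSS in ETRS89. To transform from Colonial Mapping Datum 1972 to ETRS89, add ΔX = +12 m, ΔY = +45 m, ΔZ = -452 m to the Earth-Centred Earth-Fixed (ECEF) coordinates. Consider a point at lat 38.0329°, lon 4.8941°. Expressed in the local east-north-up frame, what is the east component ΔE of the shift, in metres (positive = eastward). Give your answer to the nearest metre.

At φ = 38.0329°, λ = 4.8941°: sin φ = 0.616114, cos φ = 0.787657, sin λ = 0.085314, cos λ = 0.996354.
ΔE = −sin λ·ΔX + cos λ·ΔY = −(0.085314)·(12) + (0.996354)·(45) = 43.81 m.

ΔE = 44 m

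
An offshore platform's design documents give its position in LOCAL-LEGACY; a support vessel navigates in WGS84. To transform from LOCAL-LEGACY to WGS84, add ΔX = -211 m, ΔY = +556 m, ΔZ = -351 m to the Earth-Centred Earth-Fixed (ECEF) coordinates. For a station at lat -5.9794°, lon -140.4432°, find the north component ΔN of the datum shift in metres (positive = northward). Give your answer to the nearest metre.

ΔN = -369 m

The local north axis is (−sin φ cos λ, −sin φ sin λ, cos φ), giving ΔN = 16.946 − 36.885 − 349.090 = -369.03 m.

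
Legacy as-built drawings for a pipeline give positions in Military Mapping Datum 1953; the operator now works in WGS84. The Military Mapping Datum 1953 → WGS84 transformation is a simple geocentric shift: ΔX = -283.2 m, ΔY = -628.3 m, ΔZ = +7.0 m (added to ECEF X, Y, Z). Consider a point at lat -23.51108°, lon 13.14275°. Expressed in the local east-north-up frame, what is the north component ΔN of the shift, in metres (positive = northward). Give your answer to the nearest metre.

The local north axis is (−sin φ cos λ, −sin φ sin λ, cos φ), giving ΔN = -110.017 − 56.991 + 6.419 = -160.59 m.

ΔN = -161 m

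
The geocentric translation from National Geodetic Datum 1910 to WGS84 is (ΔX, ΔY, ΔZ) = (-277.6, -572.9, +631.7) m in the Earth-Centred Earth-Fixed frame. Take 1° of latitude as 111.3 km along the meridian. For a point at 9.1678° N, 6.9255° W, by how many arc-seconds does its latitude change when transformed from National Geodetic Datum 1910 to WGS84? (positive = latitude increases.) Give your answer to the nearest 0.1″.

sin φ = 0.159326, cos φ = 0.987226, sin λ = -0.120579, cos λ = 0.992704.
North component: ΔN = −sin φ cos λ·ΔX − sin φ sin λ·ΔY + cos φ·ΔZ = −(0.159326)(0.992704)(-277.6) − (0.159326)(-0.120579)(-572.9) + (0.987226)(631.7) = 656.53 m.
1° of latitude spans 111300 m, so Δφ = 656.53 / 111300 × 3600 = 21.235″.

Δφ = 21.2″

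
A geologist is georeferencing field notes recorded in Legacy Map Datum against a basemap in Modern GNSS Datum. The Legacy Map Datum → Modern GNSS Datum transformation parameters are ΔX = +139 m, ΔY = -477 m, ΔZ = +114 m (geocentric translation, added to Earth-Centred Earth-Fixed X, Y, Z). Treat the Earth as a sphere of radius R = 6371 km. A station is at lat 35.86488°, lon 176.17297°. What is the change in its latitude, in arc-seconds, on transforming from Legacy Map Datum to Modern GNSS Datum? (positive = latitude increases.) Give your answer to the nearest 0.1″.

sin φ = 0.585876, cos φ = 0.810401, sin λ = 0.066745, cos λ = -0.997770.
North component: ΔN = −sin φ cos λ·ΔX − sin φ sin λ·ΔY + cos φ·ΔZ = −(0.585876)(-0.997770)(139) − (0.585876)(0.066745)(-477) + (0.810401)(114) = 192.29 m.
1° of latitude spans πR/180 = 111195 m, so Δφ = 192.29 / 111195 × 3600 = 6.226″.

Δφ = 6.2″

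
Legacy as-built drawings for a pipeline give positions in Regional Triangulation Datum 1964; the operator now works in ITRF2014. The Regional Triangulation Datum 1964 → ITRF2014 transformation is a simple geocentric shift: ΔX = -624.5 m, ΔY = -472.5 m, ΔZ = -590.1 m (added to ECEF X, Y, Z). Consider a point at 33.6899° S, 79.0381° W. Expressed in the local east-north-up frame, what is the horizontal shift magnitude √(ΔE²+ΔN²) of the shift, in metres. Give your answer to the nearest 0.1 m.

764.1 m

At φ = -33.6899°, λ = -79.0381°: sin φ = -0.554698, cos φ = 0.832052, sin λ = -0.981754, cos λ = 0.190156.
ΔE = −sin λ·ΔX + cos λ·ΔY = −(-0.981754)·(-624.5) + (0.190156)·(-472.5) = -702.95 m.
ΔN = −sin φ cos λ·ΔX − sin φ sin λ·ΔY + cos φ·ΔZ = −(-0.554698)(0.190156)(-624.5) − (-0.554698)(-0.981754)(-472.5) + (0.832052)(-590.1) = -299.55 m.
Horizontal magnitude = √(ΔE² + ΔN²) = √((-702.95)² + (-299.55)²) = 764.12 m.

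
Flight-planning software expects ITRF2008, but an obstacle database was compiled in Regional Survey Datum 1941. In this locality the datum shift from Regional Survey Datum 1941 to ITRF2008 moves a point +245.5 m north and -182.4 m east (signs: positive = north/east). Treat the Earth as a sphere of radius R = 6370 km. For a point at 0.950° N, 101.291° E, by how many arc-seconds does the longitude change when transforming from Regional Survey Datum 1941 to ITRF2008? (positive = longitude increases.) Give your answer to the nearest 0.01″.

Δλ = -5.91″

At latitude 0.950°, cos φ = 0.999863.
One radian of longitude at latitude φ spans R cos φ, so Δλ = ΔE / (R cos φ) = -182.4 / (6370000 × 0.999863) = -2.8638e-05 rad = -5.907″.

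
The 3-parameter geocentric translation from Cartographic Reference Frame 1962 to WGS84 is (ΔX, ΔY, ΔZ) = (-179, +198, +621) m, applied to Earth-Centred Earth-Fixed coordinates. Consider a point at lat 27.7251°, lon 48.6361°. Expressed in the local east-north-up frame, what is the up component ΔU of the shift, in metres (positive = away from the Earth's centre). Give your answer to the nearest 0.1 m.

ΔU = 315.7 m

At φ = 27.7251°, λ = 48.6361°: sin φ = 0.465230, cos φ = 0.885190, sin λ = 0.750528, cos λ = 0.660839.
ΔU = cos φ cos λ·ΔX + cos φ sin λ·ΔY + sin φ·ΔZ = (0.885190)(0.660839)(-179) + (0.885190)(0.750528)(198) + (0.465230)(621) = 315.74 m.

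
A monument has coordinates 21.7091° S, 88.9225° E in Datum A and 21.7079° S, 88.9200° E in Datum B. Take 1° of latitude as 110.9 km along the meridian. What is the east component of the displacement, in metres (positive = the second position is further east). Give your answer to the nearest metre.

Δφ = -21.7079° − -21.7091° = +0.0012°; Δλ = 88.9200° − 88.9225° = -0.0025°.
ΔN = Δφ × 110900 = 133.1 m; ΔE = Δλ × 110900 × cos(-21.7091°) = -0.0025 × 110900 × 0.929074 = -257.6 m.

ΔE = -258 m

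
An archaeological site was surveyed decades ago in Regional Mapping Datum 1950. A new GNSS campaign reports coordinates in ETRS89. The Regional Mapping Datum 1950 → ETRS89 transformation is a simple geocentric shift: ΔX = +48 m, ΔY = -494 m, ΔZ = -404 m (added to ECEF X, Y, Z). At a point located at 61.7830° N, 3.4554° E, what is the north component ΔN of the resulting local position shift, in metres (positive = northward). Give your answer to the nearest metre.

The local north axis is (−sin φ cos λ, −sin φ sin λ, cos φ), giving ΔN = -42.219 + 26.236 − 191.016 = -207.00 m.

ΔN = -207 m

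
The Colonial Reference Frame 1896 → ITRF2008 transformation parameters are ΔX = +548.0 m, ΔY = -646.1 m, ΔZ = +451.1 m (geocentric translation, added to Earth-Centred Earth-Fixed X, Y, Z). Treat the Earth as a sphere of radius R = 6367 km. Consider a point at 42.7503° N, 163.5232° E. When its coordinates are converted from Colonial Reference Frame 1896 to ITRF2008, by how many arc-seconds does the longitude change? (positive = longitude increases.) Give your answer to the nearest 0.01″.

Δλ = 20.48″

sin φ = 0.678805, cos φ = 0.734319, sin λ = 0.283627, cos λ = -0.958935.
East component: ΔE = −sin λ·ΔX + cos λ·ΔY = −(0.283627)(548.0) + (-0.958935)(-646.1) = 464.14 m.
1° of latitude spans πR/180 = 111125 m; at latitude φ, 1° of longitude spans that × cos φ = 81601.3 m, so Δλ = 464.14 / 81601.3 × 3600 = 20.476″.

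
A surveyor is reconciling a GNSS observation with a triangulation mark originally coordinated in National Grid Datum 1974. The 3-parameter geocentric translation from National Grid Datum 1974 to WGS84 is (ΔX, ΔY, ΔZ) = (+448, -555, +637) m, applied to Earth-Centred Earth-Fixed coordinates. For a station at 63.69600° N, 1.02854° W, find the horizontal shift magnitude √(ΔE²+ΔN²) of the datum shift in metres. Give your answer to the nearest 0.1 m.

561.7 m

The local east axis at (φ, λ) is (−sin λ, cos λ, 0), so ΔE = −sin(-1.02854°)·448 + cos(-1.02854°)·(-555) = -546.87 m.
The local north axis is (−sin φ cos λ, −sin φ sin λ, cos φ), giving ΔN = -401.547 − 8.931 + 282.276 = -128.20 m.
Horizontal magnitude = √(ΔE² + ΔN²) = √((-546.87)² + (-128.20)²) = 561.69 m.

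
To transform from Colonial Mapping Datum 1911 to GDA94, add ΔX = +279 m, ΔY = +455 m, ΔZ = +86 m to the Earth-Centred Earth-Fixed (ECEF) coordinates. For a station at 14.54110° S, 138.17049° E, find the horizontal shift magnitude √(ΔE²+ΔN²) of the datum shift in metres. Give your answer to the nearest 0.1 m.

The local east axis at (φ, λ) is (−sin λ, cos λ, 0), so ΔE = −sin(138.17049°)·279 + cos(138.17049°)·455 = -525.10 m.
The local north axis is (−sin φ cos λ, −sin φ sin λ, cos φ), giving ΔN = -52.196 + 76.188 + 83.245 = 107.24 m.
Horizontal magnitude = √(ΔE² + ΔN²) = √((-525.10)² + 107.24²) = 535.94 m.

535.9 m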